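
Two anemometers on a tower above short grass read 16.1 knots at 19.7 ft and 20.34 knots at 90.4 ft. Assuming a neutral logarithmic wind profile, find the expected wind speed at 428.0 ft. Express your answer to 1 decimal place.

Log law: V ∝ ln(z/z₀). From the pair, with r = V₁/V₂ = 0.79154,
ln z₀ = (ln z₁ − r·ln z₂)/(1 − r) = (2.9806 − 0.79154×4.5042)/0.20846 = -2.8048 → z₀ = 0.06052 ft
V₃ = V₁ · ln(z₃/z₀)/ln(z₁/z₀) = 16.1 × 8.8640/5.7855 = 24.6670 knots

24.7 knots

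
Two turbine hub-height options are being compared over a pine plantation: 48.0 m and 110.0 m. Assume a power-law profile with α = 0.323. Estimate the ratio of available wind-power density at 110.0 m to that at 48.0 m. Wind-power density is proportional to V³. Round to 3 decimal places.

Speed ratio: V_B/V_A = (z_B/z_A)^α = (110.0/48.0)^0.323 = (2.2917)^0.323 = 1.30716
Power-density ratio: P_B/P_A = (V_B/V_A)³ = (1.30716)³ = 2.23350

2.234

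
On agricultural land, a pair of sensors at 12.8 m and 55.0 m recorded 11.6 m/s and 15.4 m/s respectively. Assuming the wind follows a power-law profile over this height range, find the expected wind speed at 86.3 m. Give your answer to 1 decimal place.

First find α: α = ln(V₂/V₁)/ln(z₂/z₁) = ln(15.4/11.6)/ln(55.0/12.8) = 0.28336/1.45789 = 0.1944
Extrapolate from 55.0 m to 86.3 m: V₃ = 15.4 × (86.3/55.0)^0.1944 = 15.4 × 1.0915 = 16.8092 m/s

16.8 m/s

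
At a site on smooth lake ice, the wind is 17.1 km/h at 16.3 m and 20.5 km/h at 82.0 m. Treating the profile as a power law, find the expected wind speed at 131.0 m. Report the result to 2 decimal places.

First find α: α = ln(V₂/V₁)/ln(z₂/z₁) = ln(20.5/17.1)/ln(82.0/16.3) = 0.18135/1.61555 = 0.1123
Extrapolate from 82.0 m to 131.0 m: V₃ = 20.5 × (131.0/82.0)^0.1123 = 20.5 × 1.0540 = 21.6069 km/h

21.61 km/h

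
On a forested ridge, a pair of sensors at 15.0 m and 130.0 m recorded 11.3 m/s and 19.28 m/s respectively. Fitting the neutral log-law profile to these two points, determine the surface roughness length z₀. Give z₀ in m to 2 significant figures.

z₀ ≈ 0.70 m

Log law: V(z) ∝ ln(z/z₀). With r = V₁/V₂ = 11.3/19.28 = 0.58610,
r · ln(z₂/z₀) = ln(z₁/z₀) ⇒ ln z₀ = (ln z₁ − r·ln z₂)/(1 − r)
ln z₀ = (2.70805 − 0.58610×4.86753) / 0.41390 = -0.3499
z₀ = exp(-0.3499) = 0.7048 m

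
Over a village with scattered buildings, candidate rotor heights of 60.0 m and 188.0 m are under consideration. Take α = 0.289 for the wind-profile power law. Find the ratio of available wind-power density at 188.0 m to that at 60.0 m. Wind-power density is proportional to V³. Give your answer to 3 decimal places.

Speed ratio: V_B/V_A = (z_B/z_A)^α = (188.0/60.0)^0.289 = (3.1333)^0.289 = 1.39106
Power-density ratio: P_B/P_A = (V_B/V_A)³ = (1.39106)³ = 2.69177

2.692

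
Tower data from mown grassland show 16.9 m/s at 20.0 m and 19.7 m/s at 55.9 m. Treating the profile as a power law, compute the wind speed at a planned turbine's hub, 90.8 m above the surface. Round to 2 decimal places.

21.18 m/s

First find α: α = ln(V₂/V₁)/ln(z₂/z₁) = ln(19.7/16.9)/ln(55.9/20.0) = 0.15331/1.02783 = 0.1492
Extrapolate from 55.9 m to 90.8 m: V₃ = 19.7 × (90.8/55.9)^0.1492 = 19.7 × 1.0750 = 21.1782 m/s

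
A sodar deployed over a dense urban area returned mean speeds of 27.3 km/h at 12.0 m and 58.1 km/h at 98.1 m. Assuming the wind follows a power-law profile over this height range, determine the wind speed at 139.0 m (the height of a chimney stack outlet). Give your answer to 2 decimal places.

First find α: α = ln(V₂/V₁)/ln(z₂/z₁) = ln(58.1/27.3)/ln(98.1/12.0) = 0.75528/2.10108 = 0.3595
Extrapolate from 98.1 m to 139.0 m: V₃ = 58.1 × (139.0/98.1)^0.3595 = 58.1 × 1.1335 = 65.8538 km/h

65.85 km/h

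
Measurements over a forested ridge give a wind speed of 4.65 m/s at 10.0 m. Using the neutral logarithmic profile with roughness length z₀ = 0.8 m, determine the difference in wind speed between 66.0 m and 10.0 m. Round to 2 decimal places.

Log law: V₂ = V₁ · ln(z₂/z₀)/ln(z₁/z₀) = 4.65 × 4.4128/2.5257 = 8.1242 m/s
ΔV = 8.1242 − 4.65 = 3.4742 m/s

3.47 m/s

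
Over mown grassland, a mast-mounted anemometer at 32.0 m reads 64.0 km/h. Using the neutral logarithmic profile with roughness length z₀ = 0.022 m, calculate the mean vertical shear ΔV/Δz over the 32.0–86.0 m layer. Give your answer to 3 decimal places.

Log law: V₂ = V₁ · ln(z₂/z₀)/ln(z₁/z₀) = 64.0 × 8.2711/7.2824 = 72.6882 km/h
ΔV/Δz = (72.6882 − 64.0)/(86.0 − 32.0) = 8.6882/54.0000 = 0.16089 km/h/m

0.161 km/h/m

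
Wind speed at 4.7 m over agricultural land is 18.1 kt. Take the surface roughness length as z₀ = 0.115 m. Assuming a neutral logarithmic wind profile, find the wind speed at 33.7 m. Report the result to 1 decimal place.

Log law: V(z) ∝ ln(z/z₀), so V₂/V₁ = ln(z₂/z₀) / ln(z₁/z₀).
ln(33.7/0.115) = 5.6803, ln(4.7/0.115) = 3.7104
V₂ = 18.1 × 5.6803/3.7104 = 18.1 × 1.5309 = 27.7097 kt

27.7 kt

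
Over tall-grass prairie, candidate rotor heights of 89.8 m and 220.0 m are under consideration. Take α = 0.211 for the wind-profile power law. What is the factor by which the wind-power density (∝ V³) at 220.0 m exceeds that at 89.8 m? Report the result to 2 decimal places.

Speed ratio: V_B/V_A = (z_B/z_A)^α = (220.0/89.8)^0.211 = (2.4499)^0.211 = 1.20812
Power-density ratio: P_B/P_A = (V_B/V_A)³ = (1.20812)³ = 1.76331

1.76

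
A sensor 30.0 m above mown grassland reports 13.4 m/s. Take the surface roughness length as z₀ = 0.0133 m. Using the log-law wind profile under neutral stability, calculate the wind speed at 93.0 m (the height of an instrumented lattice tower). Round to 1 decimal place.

Log law: V(z) ∝ ln(z/z₀), so V₂/V₁ = ln(z₂/z₀) / ln(z₁/z₀).
ln(93.0/0.0133) = 8.8526, ln(30.0/0.0133) = 7.7212
V₂ = 13.4 × 8.8526/7.7212 = 13.4 × 1.1465 = 15.3635 m/s

15.4 m/s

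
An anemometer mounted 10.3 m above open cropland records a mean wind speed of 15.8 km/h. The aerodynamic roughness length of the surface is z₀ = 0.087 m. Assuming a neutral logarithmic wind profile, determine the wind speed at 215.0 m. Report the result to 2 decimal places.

Log law: V(z) ∝ ln(z/z₀), so V₂/V₁ = ln(z₂/z₀) / ln(z₁/z₀).
ln(215.0/0.087) = 7.8125, ln(10.3/0.087) = 4.7740
V₂ = 15.8 × 7.8125/4.7740 = 15.8 × 1.6365 = 25.8562 km/h

25.86 km/h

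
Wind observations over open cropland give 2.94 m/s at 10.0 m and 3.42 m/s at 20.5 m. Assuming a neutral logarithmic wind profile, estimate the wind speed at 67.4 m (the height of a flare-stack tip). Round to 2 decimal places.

4.22 m/s

Log law: V ∝ ln(z/z₀). From the pair, with r = V₁/V₂ = 0.85965,
ln z₀ = (ln z₁ − r·ln z₂)/(1 − r) = (2.3026 − 0.85965×3.0204)/0.14035 = -2.0942 → z₀ = 0.1232 m
V₃ = V₁ · ln(z₃/z₀)/ln(z₁/z₀) = 2.94 × 6.3048/4.3968 = 4.2159 m/s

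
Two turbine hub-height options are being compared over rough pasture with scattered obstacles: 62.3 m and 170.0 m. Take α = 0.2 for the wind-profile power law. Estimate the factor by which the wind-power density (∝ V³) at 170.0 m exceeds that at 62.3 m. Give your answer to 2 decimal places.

Speed ratio: V_B/V_A = (z_B/z_A)^α = (170.0/62.3)^0.2 = (2.7287)^0.2 = 1.22234
Power-density ratio: P_B/P_A = (V_B/V_A)³ = (1.22234)³ = 1.82632

1.83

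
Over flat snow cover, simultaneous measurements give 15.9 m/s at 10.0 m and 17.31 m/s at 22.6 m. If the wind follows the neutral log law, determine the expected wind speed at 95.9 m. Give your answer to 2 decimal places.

19.81 m/s

Log law: V ∝ ln(z/z₀). From the pair, with r = V₁/V₂ = 0.91854,
ln z₀ = (ln z₁ − r·ln z₂)/(1 − r) = (2.3026 − 0.91854×3.1179)/0.08146 = -6.8920 → z₀ = 0.001016 m
V₃ = V₁ · ln(z₃/z₀)/ln(z₁/z₀) = 15.9 × 11.4553/9.1945 = 19.8094 m/s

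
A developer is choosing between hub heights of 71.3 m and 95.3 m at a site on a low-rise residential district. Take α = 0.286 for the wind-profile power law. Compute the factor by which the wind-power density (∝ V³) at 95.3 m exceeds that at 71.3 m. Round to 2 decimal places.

Speed ratio: V_B/V_A = (z_B/z_A)^α = (95.3/71.3)^0.286 = (1.3366)^0.286 = 1.08652
Power-density ratio: P_B/P_A = (V_B/V_A)³ = (1.08652)³ = 1.28266

1.28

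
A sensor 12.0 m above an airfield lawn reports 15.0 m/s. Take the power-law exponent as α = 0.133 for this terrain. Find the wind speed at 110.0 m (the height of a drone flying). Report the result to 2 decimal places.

Power-law profile: V₂ = V₁ · (z₂/z₁)^α
V₂ = 15.0 × (110.0/12.0)^0.133 = 15.0 × (9.1667)^0.133
    = 15.0 × 1.3427 = 20.1403 m/s

20.14 m/s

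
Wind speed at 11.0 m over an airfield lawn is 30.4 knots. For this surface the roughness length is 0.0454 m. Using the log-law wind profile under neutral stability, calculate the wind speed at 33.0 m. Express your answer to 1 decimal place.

Log law: V(z) ∝ ln(z/z₀), so V₂/V₁ = ln(z₂/z₀) / ln(z₁/z₀).
ln(33.0/0.0454) = 6.5888, ln(11.0/0.0454) = 5.4901
V₂ = 30.4 × 6.5888/5.4901 = 30.4 × 1.2001 = 36.4832 knots

36.5 knots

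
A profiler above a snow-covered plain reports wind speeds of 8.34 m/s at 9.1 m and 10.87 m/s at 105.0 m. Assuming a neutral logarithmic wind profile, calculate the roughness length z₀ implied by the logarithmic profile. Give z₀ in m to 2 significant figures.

Log law: V(z) ∝ ln(z/z₀). With r = V₁/V₂ = 8.34/10.87 = 0.76725,
r · ln(z₂/z₀) = ln(z₁/z₀) ⇒ ln z₀ = (ln z₁ − r·ln z₂)/(1 − r)
ln z₀ = (2.20827 − 0.76725×4.65396) / 0.23275 = -5.8538
z₀ = exp(-5.8538) = 0.002869 m

z₀ ≈ 0.0029 m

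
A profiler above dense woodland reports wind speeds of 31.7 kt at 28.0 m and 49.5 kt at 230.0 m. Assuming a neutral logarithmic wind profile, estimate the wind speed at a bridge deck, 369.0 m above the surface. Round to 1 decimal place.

Log law: V ∝ ln(z/z₀). From the pair, with r = V₁/V₂ = 0.64040,
ln z₀ = (ln z₁ − r·ln z₂)/(1 − r) = (3.3322 − 0.64040×5.4381)/0.35960 = -0.4181 → z₀ = 0.6583 m
V₃ = V₁ · ln(z₃/z₀)/ln(z₁/z₀) = 31.7 × 6.3289/3.7504 = 53.4957 kt

53.5 kt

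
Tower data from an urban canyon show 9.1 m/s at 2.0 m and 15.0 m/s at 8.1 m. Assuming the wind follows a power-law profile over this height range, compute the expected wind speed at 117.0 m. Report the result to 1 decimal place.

38.9 m/s

First find α: α = ln(V₂/V₁)/ln(z₂/z₁) = ln(15.0/9.1)/ln(8.1/2.0) = 0.49978/1.39872 = 0.3573
Extrapolate from 8.1 m to 117.0 m: V₃ = 15.0 × (117.0/8.1)^0.3573 = 15.0 × 2.5964 = 38.9461 m/s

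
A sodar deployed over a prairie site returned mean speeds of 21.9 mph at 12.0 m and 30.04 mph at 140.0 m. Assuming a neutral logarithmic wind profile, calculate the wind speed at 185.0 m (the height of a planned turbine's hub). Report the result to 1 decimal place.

Log law: V ∝ ln(z/z₀). From the pair, with r = V₁/V₂ = 0.72903,
ln z₀ = (ln z₁ − r·ln z₂)/(1 − r) = (2.4849 − 0.72903×4.9416)/0.27097 = -4.1247 → z₀ = 0.01617 m
V₃ = V₁ · ln(z₃/z₀)/ln(z₁/z₀) = 21.9 × 9.3451/6.6096 = 30.9635 mph

31.0 mph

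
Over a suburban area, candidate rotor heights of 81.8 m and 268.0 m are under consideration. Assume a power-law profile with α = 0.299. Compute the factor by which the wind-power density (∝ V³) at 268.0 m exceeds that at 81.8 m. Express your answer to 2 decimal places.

Speed ratio: V_B/V_A = (z_B/z_A)^α = (268.0/81.8)^0.299 = (3.2763)^0.299 = 1.42593
Power-density ratio: P_B/P_A = (V_B/V_A)³ = (1.42593)³ = 2.89933

2.90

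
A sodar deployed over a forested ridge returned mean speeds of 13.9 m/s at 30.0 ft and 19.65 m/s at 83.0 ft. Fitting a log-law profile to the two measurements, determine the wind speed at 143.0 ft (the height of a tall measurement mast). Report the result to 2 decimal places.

Log law: V ∝ ln(z/z₀). From the pair, with r = V₁/V₂ = 0.70738,
ln z₀ = (ln z₁ − r·ln z₂)/(1 − r) = (3.4012 − 0.70738×4.4188)/0.29262 = 0.9412 → z₀ = 2.563 ft
V₃ = V₁ · ln(z₃/z₀)/ln(z₁/z₀) = 13.9 × 4.0217/2.4600 = 22.7238 m/s

22.72 m/s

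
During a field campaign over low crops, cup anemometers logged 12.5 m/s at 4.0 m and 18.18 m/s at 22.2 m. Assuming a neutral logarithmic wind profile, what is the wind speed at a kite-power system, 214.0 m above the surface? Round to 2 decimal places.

25.69 m/s

Log law: V ∝ ln(z/z₀). From the pair, with r = V₁/V₂ = 0.68757,
ln z₀ = (ln z₁ − r·ln z₂)/(1 − r) = (1.3863 − 0.68757×3.1001)/0.31243 = -2.3853 → z₀ = 0.09206 m
V₃ = V₁ · ln(z₃/z₀)/ln(z₁/z₀) = 12.5 × 7.7512/3.7716 = 25.6898 m/s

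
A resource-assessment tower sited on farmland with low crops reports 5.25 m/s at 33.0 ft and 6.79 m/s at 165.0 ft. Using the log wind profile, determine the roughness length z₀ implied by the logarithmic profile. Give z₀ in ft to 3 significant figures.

Log law: V(z) ∝ ln(z/z₀). With r = V₁/V₂ = 5.25/6.79 = 0.77320,
r · ln(z₂/z₀) = ln(z₁/z₀) ⇒ ln z₀ = (ln z₁ − r·ln z₂)/(1 − r)
ln z₀ = (3.49651 − 0.77320×5.10595) / 0.22680 = -1.9902
z₀ = exp(-1.9902) = 0.1367 ft

z₀ ≈ 0.137 ft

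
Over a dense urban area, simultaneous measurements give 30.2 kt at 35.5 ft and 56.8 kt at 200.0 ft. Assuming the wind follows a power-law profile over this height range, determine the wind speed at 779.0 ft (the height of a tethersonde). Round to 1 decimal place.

First find α: α = ln(V₂/V₁)/ln(z₂/z₁) = ln(56.8/30.2)/ln(200.0/35.5) = 0.63169/1.72878 = 0.3654
Extrapolate from 200.0 ft to 779.0 ft: V₃ = 56.8 × (779.0/200.0)^0.3654 = 56.8 × 1.6435 = 93.3509 kt

93.4 kt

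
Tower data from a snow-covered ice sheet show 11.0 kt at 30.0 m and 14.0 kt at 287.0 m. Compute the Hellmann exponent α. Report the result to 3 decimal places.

Power law: V₂/V₁ = (z₂/z₁)^α ⇒ α = ln(V₂/V₁) / ln(z₂/z₁)
α = ln(14.0/11.0) / ln(287.0/30.0) = ln(1.2727) / ln(9.5667)
  = 0.24116 / 2.25828 = 0.10679

α ≈ 0.107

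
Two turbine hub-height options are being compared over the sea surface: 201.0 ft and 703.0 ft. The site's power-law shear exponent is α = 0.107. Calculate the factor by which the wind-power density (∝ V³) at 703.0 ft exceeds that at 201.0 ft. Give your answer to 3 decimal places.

Speed ratio: V_B/V_A = (z_B/z_A)^α = (703.0/201.0)^0.107 = (3.4975)^0.107 = 1.14336
Power-density ratio: P_B/P_A = (V_B/V_A)³ = (1.14336)³ = 1.49467

1.495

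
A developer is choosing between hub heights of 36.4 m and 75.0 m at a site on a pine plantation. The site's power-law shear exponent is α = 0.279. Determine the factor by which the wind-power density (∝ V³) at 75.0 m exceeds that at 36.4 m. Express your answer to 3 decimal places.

1.831

Speed ratio: V_B/V_A = (z_B/z_A)^α = (75.0/36.4)^0.279 = (2.0604)^0.279 = 1.22347
Power-density ratio: P_B/P_A = (V_B/V_A)³ = (1.22347)³ = 1.83141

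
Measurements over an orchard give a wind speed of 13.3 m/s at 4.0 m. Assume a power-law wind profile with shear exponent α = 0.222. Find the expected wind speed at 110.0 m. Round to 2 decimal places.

27.76 m/s

Power-law profile: V₂ = V₁ · (z₂/z₁)^α
V₂ = 13.3 × (110.0/4.0)^0.222 = 13.3 × (27.5000)^0.222
    = 13.3 × 2.0870 = 27.7577 m/s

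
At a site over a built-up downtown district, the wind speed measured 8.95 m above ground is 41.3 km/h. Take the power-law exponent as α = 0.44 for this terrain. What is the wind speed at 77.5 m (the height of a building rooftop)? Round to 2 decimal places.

Power-law profile: V₂ = V₁ · (z₂/z₁)^α
V₂ = 41.3 × (77.5/8.95)^0.44 = 41.3 × (8.6592)^0.44
    = 41.3 × 2.5852 = 106.7679 km/h

106.77 km/h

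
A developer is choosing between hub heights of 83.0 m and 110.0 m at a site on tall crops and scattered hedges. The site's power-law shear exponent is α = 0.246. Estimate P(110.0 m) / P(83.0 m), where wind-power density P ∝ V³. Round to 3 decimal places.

Speed ratio: V_B/V_A = (z_B/z_A)^α = (110.0/83.0)^0.246 = (1.3253)^0.246 = 1.07174
Power-density ratio: P_B/P_A = (V_B/V_A)³ = (1.07174)³ = 1.23103

1.231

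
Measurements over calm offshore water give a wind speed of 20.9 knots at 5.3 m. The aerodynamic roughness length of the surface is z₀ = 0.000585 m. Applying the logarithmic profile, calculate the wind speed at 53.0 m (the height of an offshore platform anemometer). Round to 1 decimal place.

26.2 knots

Log law: V(z) ∝ ln(z/z₀), so V₂/V₁ = ln(z₂/z₀) / ln(z₁/z₀).
ln(53.0/0.000585) = 11.4142, ln(5.3/0.000585) = 9.1116
V₂ = 20.9 × 11.4142/9.1116 = 20.9 × 1.2527 = 26.1816 knots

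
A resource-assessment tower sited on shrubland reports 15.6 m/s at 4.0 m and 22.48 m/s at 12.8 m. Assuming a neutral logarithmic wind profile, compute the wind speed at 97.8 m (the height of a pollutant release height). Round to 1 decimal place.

34.5 m/s

Log law: V ∝ ln(z/z₀). From the pair, with r = V₁/V₂ = 0.69395,
ln z₀ = (ln z₁ − r·ln z₂)/(1 − r) = (1.3863 − 0.69395×2.5494)/0.30605 = -1.2511 → z₀ = 0.2862 m
V₃ = V₁ · ln(z₃/z₀)/ln(z₁/z₀) = 15.6 × 5.8340/2.6374 = 34.5080 m/s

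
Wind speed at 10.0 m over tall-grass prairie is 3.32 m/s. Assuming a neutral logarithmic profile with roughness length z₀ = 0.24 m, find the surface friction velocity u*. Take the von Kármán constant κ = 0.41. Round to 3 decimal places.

Log law: V(z) = (u*/κ) · ln(z/z₀) ⇒ u* = κ · V / ln(z/z₀)
u* = 0.41 × 3.32 / ln(10.0/0.24) = 0.41 × 3.32 / 3.7297
   = 1.3612 / 3.7297 = 0.3650 m/s

u* ≈ 0.365 m/s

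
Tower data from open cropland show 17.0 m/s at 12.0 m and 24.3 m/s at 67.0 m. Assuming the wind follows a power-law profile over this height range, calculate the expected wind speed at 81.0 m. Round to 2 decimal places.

25.28 m/s

First find α: α = ln(V₂/V₁)/ln(z₂/z₁) = ln(24.3/17.0)/ln(67.0/12.0) = 0.35726/1.71979 = 0.2077
Extrapolate from 67.0 m to 81.0 m: V₃ = 24.3 × (81.0/67.0)^0.2077 = 24.3 × 1.0402 = 25.2770 m/s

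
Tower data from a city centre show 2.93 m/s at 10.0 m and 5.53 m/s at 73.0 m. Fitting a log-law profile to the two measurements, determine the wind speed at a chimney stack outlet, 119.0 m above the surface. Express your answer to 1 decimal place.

Log law: V ∝ ln(z/z₀). From the pair, with r = V₁/V₂ = 0.52984,
ln z₀ = (ln z₁ − r·ln z₂)/(1 − r) = (2.3026 − 0.52984×4.2905)/0.47016 = 0.0624 → z₀ = 1.064 m
V₃ = V₁ · ln(z₃/z₀)/ln(z₁/z₀) = 2.93 × 4.7167/2.2402 = 6.1691 m/s

6.2 m/s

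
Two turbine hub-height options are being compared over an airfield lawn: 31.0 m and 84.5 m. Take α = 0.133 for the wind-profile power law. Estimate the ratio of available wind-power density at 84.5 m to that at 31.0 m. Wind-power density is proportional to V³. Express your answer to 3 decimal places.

Speed ratio: V_B/V_A = (z_B/z_A)^α = (84.5/31.0)^0.133 = (2.7258)^0.133 = 1.14267
Power-density ratio: P_B/P_A = (V_B/V_A)³ = (1.14267)³ = 1.49198

1.492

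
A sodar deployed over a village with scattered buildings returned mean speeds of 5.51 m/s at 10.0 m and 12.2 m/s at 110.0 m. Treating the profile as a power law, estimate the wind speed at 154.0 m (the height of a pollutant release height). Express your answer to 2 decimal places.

13.64 m/s

First find α: α = ln(V₂/V₁)/ln(z₂/z₁) = ln(12.2/5.51)/ln(110.0/10.0) = 0.79487/2.39790 = 0.3315
Extrapolate from 110.0 m to 154.0 m: V₃ = 12.2 × (154.0/110.0)^0.3315 = 12.2 × 1.1180 = 13.6395 m/s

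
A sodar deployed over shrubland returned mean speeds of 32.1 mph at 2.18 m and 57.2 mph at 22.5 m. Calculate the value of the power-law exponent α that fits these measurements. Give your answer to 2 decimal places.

Power law: V₂/V₁ = (z₂/z₁)^α ⇒ α = ln(V₂/V₁) / ln(z₂/z₁)
α = ln(57.2/32.1) / ln(22.5/2.18) = ln(1.7819) / ln(10.3211)
  = 0.57770 / 2.33419 = 0.24749

α ≈ 0.25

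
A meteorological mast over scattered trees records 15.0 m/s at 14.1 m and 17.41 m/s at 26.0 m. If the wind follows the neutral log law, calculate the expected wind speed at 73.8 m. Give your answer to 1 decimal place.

Log law: V ∝ ln(z/z₀). From the pair, with r = V₁/V₂ = 0.86157,
ln z₀ = (ln z₁ − r·ln z₂)/(1 − r) = (2.6462 − 0.86157×3.2581)/0.13843 = -1.1625 → z₀ = 0.3127 m
V₃ = V₁ · ln(z₃/z₀)/ln(z₁/z₀) = 15.0 × 5.4638/3.8086 = 21.5188 m/s

21.5 m/s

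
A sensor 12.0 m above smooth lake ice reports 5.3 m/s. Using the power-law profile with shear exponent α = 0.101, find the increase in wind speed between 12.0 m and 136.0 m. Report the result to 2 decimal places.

Power law: V₂ = V₁ · (z₂/z₁)^α = 5.3 × (11.3333)^0.101 = 6.7728 m/s
ΔV = 6.7728 − 5.3 = 1.4728 m/s

1.47 m/s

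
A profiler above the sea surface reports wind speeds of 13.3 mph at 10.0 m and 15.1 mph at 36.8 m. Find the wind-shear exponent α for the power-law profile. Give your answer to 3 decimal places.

Power law: V₂/V₁ = (z₂/z₁)^α ⇒ α = ln(V₂/V₁) / ln(z₂/z₁)
α = ln(15.1/13.3) / ln(36.8/10.0) = ln(1.1353) / ln(3.6800)
  = 0.12693 / 1.30291 = 0.09742

α ≈ 0.097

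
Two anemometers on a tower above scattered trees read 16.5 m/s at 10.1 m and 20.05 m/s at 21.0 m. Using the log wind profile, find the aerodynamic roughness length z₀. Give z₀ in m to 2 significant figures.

z₀ ≈ 0.34 m

Log law: V(z) ∝ ln(z/z₀). With r = V₁/V₂ = 16.5/20.05 = 0.82294,
r · ln(z₂/z₀) = ln(z₁/z₀) ⇒ ln z₀ = (ln z₁ − r·ln z₂)/(1 − r)
ln z₀ = (2.31254 − 0.82294×3.04452) / 0.17706 = -1.0897
z₀ = exp(-1.0897) = 0.3363 m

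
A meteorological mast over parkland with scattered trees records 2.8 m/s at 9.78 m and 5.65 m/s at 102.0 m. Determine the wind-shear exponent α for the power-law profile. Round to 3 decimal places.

Power law: V₂/V₁ = (z₂/z₁)^α ⇒ α = ln(V₂/V₁) / ln(z₂/z₁)
α = ln(5.65/2.8) / ln(102.0/9.78) = ln(2.0179) / ln(10.4294)
  = 0.70204 / 2.34463 = 0.29942

α ≈ 0.299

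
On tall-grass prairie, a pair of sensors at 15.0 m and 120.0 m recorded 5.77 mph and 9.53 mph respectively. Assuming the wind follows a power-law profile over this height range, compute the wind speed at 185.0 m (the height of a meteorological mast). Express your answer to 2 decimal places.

10.58 mph

First find α: α = ln(V₂/V₁)/ln(z₂/z₁) = ln(9.53/5.77)/ln(120.0/15.0) = 0.50177/2.07944 = 0.2413
Extrapolate from 120.0 m to 185.0 m: V₃ = 9.53 × (185.0/120.0)^0.2413 = 9.53 × 1.1101 = 10.5793 mph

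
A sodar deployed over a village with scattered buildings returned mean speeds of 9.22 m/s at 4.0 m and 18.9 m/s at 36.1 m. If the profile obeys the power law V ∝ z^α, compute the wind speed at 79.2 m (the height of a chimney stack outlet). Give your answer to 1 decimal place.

24.4 m/s

First find α: α = ln(V₂/V₁)/ln(z₂/z₁) = ln(18.9/9.22)/ln(36.1/4.0) = 0.71779/2.20000 = 0.3263
Extrapolate from 36.1 m to 79.2 m: V₃ = 18.9 × (79.2/36.1)^0.3263 = 18.9 × 1.2922 = 24.4225 m/s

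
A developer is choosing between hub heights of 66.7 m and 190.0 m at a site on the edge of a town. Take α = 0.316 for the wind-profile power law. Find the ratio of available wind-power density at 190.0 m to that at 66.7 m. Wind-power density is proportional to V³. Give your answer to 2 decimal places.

Speed ratio: V_B/V_A = (z_B/z_A)^α = (190.0/66.7)^0.316 = (2.8486)^0.316 = 1.39207
Power-density ratio: P_B/P_A = (V_B/V_A)³ = (1.39207)³ = 2.69766

2.70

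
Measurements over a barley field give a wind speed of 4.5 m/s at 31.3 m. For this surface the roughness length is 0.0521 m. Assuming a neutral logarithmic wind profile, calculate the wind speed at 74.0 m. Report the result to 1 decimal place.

5.1 m/s

Log law: V(z) ∝ ln(z/z₀), so V₂/V₁ = ln(z₂/z₀) / ln(z₁/z₀).
ln(74.0/0.0521) = 7.2587, ln(31.3/0.0521) = 6.3982
V₂ = 4.5 × 7.2587/6.3982 = 4.5 × 1.1345 = 5.1052 m/s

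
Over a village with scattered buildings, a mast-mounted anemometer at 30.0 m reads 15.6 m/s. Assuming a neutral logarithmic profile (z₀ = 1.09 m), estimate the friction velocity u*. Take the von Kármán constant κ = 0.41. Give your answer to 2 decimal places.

u* ≈ 1.93 m/s

Log law: V(z) = (u*/κ) · ln(z/z₀) ⇒ u* = κ · V / ln(z/z₀)
u* = 0.41 × 15.6 / ln(30.0/1.09) = 0.41 × 15.6 / 3.3150
   = 6.3960 / 3.3150 = 1.9294 m/s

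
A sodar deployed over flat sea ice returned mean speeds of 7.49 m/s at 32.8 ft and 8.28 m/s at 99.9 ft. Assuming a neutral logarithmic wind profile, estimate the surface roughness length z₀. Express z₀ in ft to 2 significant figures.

z₀ ≈ 0.00085 ft

Log law: V(z) ∝ ln(z/z₀). With r = V₁/V₂ = 7.49/8.28 = 0.90459,
r · ln(z₂/z₀) = ln(z₁/z₀) ⇒ ln z₀ = (ln z₁ − r·ln z₂)/(1 − r)
ln z₀ = (3.49043 − 0.90459×4.60417) / 0.09541 = -7.0690
z₀ = exp(-7.0690) = 0.0008511 ft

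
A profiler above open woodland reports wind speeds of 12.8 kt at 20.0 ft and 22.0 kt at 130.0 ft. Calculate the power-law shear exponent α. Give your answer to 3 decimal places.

α ≈ 0.289

Power law: V₂/V₁ = (z₂/z₁)^α ⇒ α = ln(V₂/V₁) / ln(z₂/z₁)
α = ln(22.0/12.8) / ln(130.0/20.0) = ln(1.7188) / ln(6.5000)
  = 0.54160 / 1.87180 = 0.28935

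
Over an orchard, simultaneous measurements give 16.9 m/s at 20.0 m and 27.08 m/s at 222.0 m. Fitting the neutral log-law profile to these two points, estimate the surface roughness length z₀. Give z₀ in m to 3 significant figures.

Log law: V(z) ∝ ln(z/z₀). With r = V₁/V₂ = 16.9/27.08 = 0.62408,
r · ln(z₂/z₀) = ln(z₁/z₀) ⇒ ln z₀ = (ln z₁ − r·ln z₂)/(1 − r)
ln z₀ = (2.99573 − 0.62408×5.40268) / 0.37592 = -1.0001
z₀ = exp(-1.0001) = 0.3678 m

z₀ ≈ 0.368 m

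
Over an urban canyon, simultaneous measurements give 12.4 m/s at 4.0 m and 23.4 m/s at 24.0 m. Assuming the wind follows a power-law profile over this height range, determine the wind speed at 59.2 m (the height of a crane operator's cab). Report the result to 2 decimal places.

First find α: α = ln(V₂/V₁)/ln(z₂/z₁) = ln(23.4/12.4)/ln(24.0/4.0) = 0.63504/1.79176 = 0.3544
Extrapolate from 24.0 m to 59.2 m: V₃ = 23.4 × (59.2/24.0)^0.3544 = 23.4 × 1.3771 = 32.2247 m/s

32.22 m/s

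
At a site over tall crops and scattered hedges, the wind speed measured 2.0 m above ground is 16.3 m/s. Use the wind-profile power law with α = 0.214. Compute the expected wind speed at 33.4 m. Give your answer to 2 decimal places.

Power-law profile: V₂ = V₁ · (z₂/z₁)^α
V₂ = 16.3 × (33.4/2.0)^0.214 = 16.3 × (16.7000)^0.214
    = 16.3 × 1.8267 = 29.7748 m/s

29.77 m/s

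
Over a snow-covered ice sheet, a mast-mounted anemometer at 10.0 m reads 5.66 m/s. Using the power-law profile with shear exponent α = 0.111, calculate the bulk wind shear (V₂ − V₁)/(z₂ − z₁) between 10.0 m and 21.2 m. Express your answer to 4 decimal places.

Power law: V₂ = V₁ · (z₂/z₁)^α = 5.66 × (2.1200)^0.111 = 6.1523 m/s
ΔV/Δz = (6.1523 − 5.66)/(21.2 − 10.0) = 0.4923/11.2000 = 0.04396 m/s/m

0.0440 m/s/m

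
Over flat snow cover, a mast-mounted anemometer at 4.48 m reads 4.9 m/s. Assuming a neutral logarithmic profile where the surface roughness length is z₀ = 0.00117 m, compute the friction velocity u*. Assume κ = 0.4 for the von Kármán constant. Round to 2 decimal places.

u* ≈ 0.24 m/s

Log law: V(z) = (u*/κ) · ln(z/z₀) ⇒ u* = κ · V / ln(z/z₀)
u* = 0.4 × 4.9 / ln(4.48/0.00117) = 0.4 × 4.9 / 8.2504
   = 1.9600 / 8.2504 = 0.2376 m/s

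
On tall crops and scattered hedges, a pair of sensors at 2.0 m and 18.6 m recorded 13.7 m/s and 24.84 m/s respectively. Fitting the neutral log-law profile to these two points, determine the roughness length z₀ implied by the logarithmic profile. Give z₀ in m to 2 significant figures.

z₀ ≈ 0.13 m

Log law: V(z) ∝ ln(z/z₀). With r = V₁/V₂ = 13.7/24.84 = 0.55153,
r · ln(z₂/z₀) = ln(z₁/z₀) ⇒ ln z₀ = (ln z₁ − r·ln z₂)/(1 − r)
ln z₀ = (0.69315 − 0.55153×2.92316) / 0.44847 = -2.0493
z₀ = exp(-2.0493) = 0.1288 m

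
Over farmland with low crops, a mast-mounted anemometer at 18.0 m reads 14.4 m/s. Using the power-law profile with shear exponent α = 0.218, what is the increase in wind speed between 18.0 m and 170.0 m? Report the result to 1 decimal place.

Power law: V₂ = V₁ · (z₂/z₁)^α = 14.4 × (9.4444)^0.218 = 23.4937 m/s
ΔV = 23.4937 − 14.4 = 9.0937 m/s

9.1 m/s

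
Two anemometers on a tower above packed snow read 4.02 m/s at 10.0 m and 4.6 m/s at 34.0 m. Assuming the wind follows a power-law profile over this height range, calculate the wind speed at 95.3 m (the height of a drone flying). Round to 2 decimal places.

First find α: α = ln(V₂/V₁)/ln(z₂/z₁) = ln(4.6/4.02)/ln(34.0/10.0) = 0.13477/1.22378 = 0.1101
Extrapolate from 34.0 m to 95.3 m: V₃ = 4.6 × (95.3/34.0)^0.1101 = 4.6 × 1.1202 = 5.1529 m/s

5.15 m/s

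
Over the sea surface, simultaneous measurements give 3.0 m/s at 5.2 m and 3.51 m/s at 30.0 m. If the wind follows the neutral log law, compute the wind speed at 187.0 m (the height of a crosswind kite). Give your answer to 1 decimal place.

Log law: V ∝ ln(z/z₀). From the pair, with r = V₁/V₂ = 0.85470,
ln z₀ = (ln z₁ − r·ln z₂)/(1 − r) = (1.6487 − 0.85470×3.4012)/0.14530 = -8.6604 → z₀ = 0.0001733 m
V₃ = V₁ · ln(z₃/z₀)/ln(z₁/z₀) = 3.0 × 13.8915/10.3091 = 4.0425 m/s

4.0 m/s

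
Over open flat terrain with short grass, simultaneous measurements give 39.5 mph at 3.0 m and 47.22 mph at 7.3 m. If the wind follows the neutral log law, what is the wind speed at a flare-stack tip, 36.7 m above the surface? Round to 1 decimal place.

61.2 mph

Log law: V ∝ ln(z/z₀). From the pair, with r = V₁/V₂ = 0.83651,
ln z₀ = (ln z₁ − r·ln z₂)/(1 − r) = (1.0986 − 0.83651×1.9879)/0.16349 = -3.4514 → z₀ = 0.03170 m
V₃ = V₁ · ln(z₃/z₀)/ln(z₁/z₀) = 39.5 × 7.0541/4.5500 = 61.2395 mph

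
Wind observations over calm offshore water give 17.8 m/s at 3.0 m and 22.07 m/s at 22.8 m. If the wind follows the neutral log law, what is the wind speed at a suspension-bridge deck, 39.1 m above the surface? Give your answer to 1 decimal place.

23.2 m/s

Log law: V ∝ ln(z/z₀). From the pair, with r = V₁/V₂ = 0.80652,
ln z₀ = (ln z₁ − r·ln z₂)/(1 − r) = (1.0986 − 0.80652×3.1268)/0.19348 = -7.3560 → z₀ = 0.0006388 m
V₃ = V₁ · ln(z₃/z₀)/ln(z₁/z₀) = 17.8 × 11.0221/8.4546 = 23.2056 m/s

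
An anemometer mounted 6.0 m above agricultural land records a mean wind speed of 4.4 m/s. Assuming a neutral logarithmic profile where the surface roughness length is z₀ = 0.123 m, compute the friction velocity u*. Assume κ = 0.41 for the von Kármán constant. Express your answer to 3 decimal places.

u* ≈ 0.464 m/s

Log law: V(z) = (u*/κ) · ln(z/z₀) ⇒ u* = κ · V / ln(z/z₀)
u* = 0.41 × 4.4 / ln(6.0/0.123) = 0.41 × 4.4 / 3.8873
   = 1.8040 / 3.8873 = 0.4641 m/s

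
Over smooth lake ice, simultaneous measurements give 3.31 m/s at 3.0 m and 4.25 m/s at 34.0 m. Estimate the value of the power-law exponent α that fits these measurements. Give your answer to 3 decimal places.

α ≈ 0.103

Power law: V₂/V₁ = (z₂/z₁)^α ⇒ α = ln(V₂/V₁) / ln(z₂/z₁)
α = ln(4.25/3.31) / ln(34.0/3.0) = ln(1.2840) / ln(11.3333)
  = 0.24997 / 2.42775 = 0.10296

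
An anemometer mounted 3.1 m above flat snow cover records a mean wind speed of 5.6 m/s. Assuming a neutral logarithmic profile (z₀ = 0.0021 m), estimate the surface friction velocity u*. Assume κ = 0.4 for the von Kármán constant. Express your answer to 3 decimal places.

u* ≈ 0.307 m/s

Log law: V(z) = (u*/κ) · ln(z/z₀) ⇒ u* = κ · V / ln(z/z₀)
u* = 0.4 × 5.6 / ln(3.1/0.0021) = 0.4 × 5.6 / 7.2972
   = 2.2400 / 7.2972 = 0.3070 m/s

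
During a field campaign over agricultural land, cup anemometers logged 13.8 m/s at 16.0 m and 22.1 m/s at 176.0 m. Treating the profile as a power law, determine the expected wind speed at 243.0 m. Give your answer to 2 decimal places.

First find α: α = ln(V₂/V₁)/ln(z₂/z₁) = ln(22.1/13.8)/ln(176.0/16.0) = 0.47091/2.39790 = 0.1964
Extrapolate from 176.0 m to 243.0 m: V₃ = 22.1 × (243.0/176.0)^0.1964 = 22.1 × 1.0654 = 23.5453 m/s

23.55 m/s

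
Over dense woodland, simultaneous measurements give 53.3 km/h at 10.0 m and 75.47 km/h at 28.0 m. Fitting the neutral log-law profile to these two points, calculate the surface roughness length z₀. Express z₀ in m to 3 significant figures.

z₀ ≈ 0.841 m

Log law: V(z) ∝ ln(z/z₀). With r = V₁/V₂ = 53.3/75.47 = 0.70624,
r · ln(z₂/z₀) = ln(z₁/z₀) ⇒ ln z₀ = (ln z₁ − r·ln z₂)/(1 − r)
ln z₀ = (2.30259 − 0.70624×3.33220) / 0.29376 = -0.1728
z₀ = exp(-0.1728) = 0.8413 m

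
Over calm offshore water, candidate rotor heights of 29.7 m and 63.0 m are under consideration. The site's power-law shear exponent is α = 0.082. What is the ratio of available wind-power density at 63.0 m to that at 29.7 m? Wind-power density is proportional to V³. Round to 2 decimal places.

1.20

Speed ratio: V_B/V_A = (z_B/z_A)^α = (63.0/29.7)^0.082 = (2.1212)^0.082 = 1.06360
Power-density ratio: P_B/P_A = (V_B/V_A)³ = (1.06360)³ = 1.20321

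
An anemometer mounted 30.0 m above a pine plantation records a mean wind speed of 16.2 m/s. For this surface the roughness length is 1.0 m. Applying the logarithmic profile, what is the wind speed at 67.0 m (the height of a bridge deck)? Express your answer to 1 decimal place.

Log law: V(z) ∝ ln(z/z₀), so V₂/V₁ = ln(z₂/z₀) / ln(z₁/z₀).
ln(67.0/1.0) = 4.2047, ln(30.0/1.0) = 3.4012
V₂ = 16.2 × 4.2047/3.4012 = 16.2 × 1.2362 = 20.0271 m/s

20.0 m/s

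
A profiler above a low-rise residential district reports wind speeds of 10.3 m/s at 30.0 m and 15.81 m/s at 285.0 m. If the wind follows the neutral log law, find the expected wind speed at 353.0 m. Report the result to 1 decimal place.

16.3 m/s

Log law: V ∝ ln(z/z₀). From the pair, with r = V₁/V₂ = 0.65149,
ln z₀ = (ln z₁ − r·ln z₂)/(1 − r) = (3.4012 − 0.65149×5.6525)/0.34851 = -0.8072 → z₀ = 0.4461 m
V₃ = V₁ · ln(z₃/z₀)/ln(z₁/z₀) = 10.3 × 6.6737/4.2084 = 16.3337 m/s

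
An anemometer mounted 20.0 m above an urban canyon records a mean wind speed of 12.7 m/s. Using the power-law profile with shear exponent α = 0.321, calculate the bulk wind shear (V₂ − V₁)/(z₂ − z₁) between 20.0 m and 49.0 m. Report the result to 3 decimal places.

0.146 m/s/m

Power law: V₂ = V₁ · (z₂/z₁)^α = 12.7 × (2.4500)^0.321 = 16.9327 m/s
ΔV/Δz = (16.9327 − 12.7)/(49.0 − 20.0) = 4.2327/29.0000 = 0.14595 m/s/m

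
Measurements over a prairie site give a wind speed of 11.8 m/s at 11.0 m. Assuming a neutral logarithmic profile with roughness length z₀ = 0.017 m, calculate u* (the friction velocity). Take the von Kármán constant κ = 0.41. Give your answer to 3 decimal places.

Log law: V(z) = (u*/κ) · ln(z/z₀) ⇒ u* = κ · V / ln(z/z₀)
u* = 0.41 × 11.8 / ln(11.0/0.017) = 0.41 × 11.8 / 6.4724
   = 4.8380 / 6.4724 = 0.7475 m/s

u* ≈ 0.747 m/s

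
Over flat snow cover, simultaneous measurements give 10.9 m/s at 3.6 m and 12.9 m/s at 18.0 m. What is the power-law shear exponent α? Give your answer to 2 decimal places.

α ≈ 0.10

Power law: V₂/V₁ = (z₂/z₁)^α ⇒ α = ln(V₂/V₁) / ln(z₂/z₁)
α = ln(12.9/10.9) / ln(18.0/3.6) = ln(1.1835) / ln(5.0000)
  = 0.16846 / 1.60944 = 0.10467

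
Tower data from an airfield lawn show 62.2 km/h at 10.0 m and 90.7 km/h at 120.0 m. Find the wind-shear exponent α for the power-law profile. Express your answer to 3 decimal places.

Power law: V₂/V₁ = (z₂/z₁)^α ⇒ α = ln(V₂/V₁) / ln(z₂/z₁)
α = ln(90.7/62.2) / ln(120.0/10.0) = ln(1.4582) / ln(12.0000)
  = 0.37720 / 2.48491 = 0.15180

α ≈ 0.152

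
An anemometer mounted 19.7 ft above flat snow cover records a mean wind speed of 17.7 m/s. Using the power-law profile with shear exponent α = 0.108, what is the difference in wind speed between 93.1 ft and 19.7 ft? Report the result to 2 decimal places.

Power law: V₂ = V₁ · (z₂/z₁)^α = 17.7 × (4.7259)^0.108 = 20.9323 m/s
ΔV = 20.9323 − 17.7 = 3.2323 m/s

3.23 m/s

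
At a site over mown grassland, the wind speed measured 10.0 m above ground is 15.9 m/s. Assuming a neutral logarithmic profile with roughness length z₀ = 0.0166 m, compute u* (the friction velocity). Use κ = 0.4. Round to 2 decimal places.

u* ≈ 0.99 m/s

Log law: V(z) = (u*/κ) · ln(z/z₀) ⇒ u* = κ · V / ln(z/z₀)
u* = 0.4 × 15.9 / ln(10.0/0.0166) = 0.4 × 15.9 / 6.4009
   = 6.3600 / 6.4009 = 0.9936 m/s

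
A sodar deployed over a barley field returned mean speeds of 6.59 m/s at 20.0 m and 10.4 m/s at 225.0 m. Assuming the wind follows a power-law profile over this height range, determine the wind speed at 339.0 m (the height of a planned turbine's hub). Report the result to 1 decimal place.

First find α: α = ln(V₂/V₁)/ln(z₂/z₁) = ln(10.4/6.59)/ln(225.0/20.0) = 0.45625/2.42037 = 0.1885
Extrapolate from 225.0 m to 339.0 m: V₃ = 10.4 × (339.0/225.0)^0.1885 = 10.4 × 1.0803 = 11.2355 m/s

11.2 m/s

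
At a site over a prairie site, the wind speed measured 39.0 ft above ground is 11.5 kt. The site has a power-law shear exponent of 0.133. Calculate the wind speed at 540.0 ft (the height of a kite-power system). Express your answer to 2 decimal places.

16.31 kt

Power-law profile: V₂ = V₁ · (z₂/z₁)^α
V₂ = 11.5 × (540.0/39.0)^0.133 = 11.5 × (13.8462)^0.133
    = 11.5 × 1.4184 = 16.3115 kt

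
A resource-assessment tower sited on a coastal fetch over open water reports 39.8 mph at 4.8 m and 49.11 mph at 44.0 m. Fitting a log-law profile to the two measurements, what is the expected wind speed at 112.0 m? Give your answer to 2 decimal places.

Log law: V ∝ ln(z/z₀). From the pair, with r = V₁/V₂ = 0.81043,
ln z₀ = (ln z₁ − r·ln z₂)/(1 − r) = (1.5686 − 0.81043×3.7842)/0.18957 = -7.9029 → z₀ = 0.0003697 m
V₃ = V₁ · ln(z₃/z₀)/ln(z₁/z₀) = 39.8 × 12.6214/9.4715 = 53.0360 mph

53.04 mph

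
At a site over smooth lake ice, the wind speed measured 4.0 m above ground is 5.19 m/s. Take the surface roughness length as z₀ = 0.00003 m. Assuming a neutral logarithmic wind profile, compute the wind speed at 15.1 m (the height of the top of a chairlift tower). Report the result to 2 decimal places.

Log law: V(z) ∝ ln(z/z₀), so V₂/V₁ = ln(z₂/z₀) / ln(z₁/z₀).
ln(15.1/0.00003) = 13.1290, ln(4.0/0.00003) = 11.8006
V₂ = 5.19 × 13.1290/11.8006 = 5.19 × 1.1126 = 5.7742 m/s

5.77 m/s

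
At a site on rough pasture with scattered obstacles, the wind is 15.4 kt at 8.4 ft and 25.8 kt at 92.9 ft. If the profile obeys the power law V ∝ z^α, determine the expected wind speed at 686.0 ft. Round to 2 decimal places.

First find α: α = ln(V₂/V₁)/ln(z₂/z₁) = ln(25.8/15.4)/ln(92.9/8.4) = 0.51601/2.40329 = 0.2147
Extrapolate from 92.9 ft to 686.0 ft: V₃ = 25.8 × (686.0/92.9)^0.2147 = 25.8 × 1.5361 = 39.6326 kt

39.63 kt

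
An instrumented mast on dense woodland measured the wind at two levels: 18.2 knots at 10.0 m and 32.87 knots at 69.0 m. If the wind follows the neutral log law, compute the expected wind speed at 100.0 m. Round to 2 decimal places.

Log law: V ∝ ln(z/z₀). From the pair, with r = V₁/V₂ = 0.55370,
ln z₀ = (ln z₁ − r·ln z₂)/(1 − r) = (2.3026 − 0.55370×4.2341)/0.44630 = -0.0937 → z₀ = 0.9105 m
V₃ = V₁ · ln(z₃/z₀)/ln(z₁/z₀) = 18.2 × 4.6989/2.3963 = 35.6882 knots

35.69 knots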